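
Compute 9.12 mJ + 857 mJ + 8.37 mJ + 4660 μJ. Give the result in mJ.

879.15 mJ

In mJ:
  9.12 mJ → 9.12
  857 mJ → 857
  8.37 mJ → 8.37
  4660 μJ = 4660 × 10⁻³ mJ = 4.66
Sum: 9.12 + 857 + 8.37 + 4.66 = 879.15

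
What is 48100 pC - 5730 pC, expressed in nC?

In nC:
  48100 pC = 48100 × 10⁻³ nC = 48.1
  5730 pC = 5730 × 10⁻³ nC = 5.73
Difference: 48.1 - 5.73 = 42.37

42.37 nC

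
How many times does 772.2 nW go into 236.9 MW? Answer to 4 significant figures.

306800000000000

(236.9 × 10^6) / (772.2 × 10^-9) = 0.30679 × 10^15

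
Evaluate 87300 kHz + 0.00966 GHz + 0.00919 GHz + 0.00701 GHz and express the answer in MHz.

113.16 MHz

In MHz:
  87300 kHz = 87300e-3 MHz = 87.3
  0.00966 GHz = 0.00966e3 MHz = 9.66
  0.00919 GHz = 0.00919e3 MHz = 9.19
  0.00701 GHz = 0.00701e3 MHz = 7.01
Sum: 87.3 + 9.66 + 9.19 + 7.01 = 113.16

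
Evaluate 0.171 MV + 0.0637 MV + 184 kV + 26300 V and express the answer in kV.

In kV:
  0.171 MV = 0.171e3 kV = 171
  0.0637 MV = 0.0637e3 kV = 63.7
  184 kV → 184
  26300 V = 26300e-3 kV = 26.3
Sum: 171 + 63.7 + 184 + 26.3 = 445

445 kV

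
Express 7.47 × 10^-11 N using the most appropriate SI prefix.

74.7 pN

= 74.7 × 10^-12 N; 10^-12 is pico.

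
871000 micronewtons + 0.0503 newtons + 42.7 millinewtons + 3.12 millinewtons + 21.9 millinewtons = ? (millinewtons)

In millinewtons:
  871000 micronewtons = 871000 × 10^-3 millinewtons = 871
  0.0503 newtons = 0.0503 × 10^3 millinewtons = 50.3
  42.7 millinewtons → 42.7
  3.12 millinewtons → 3.12
  21.9 millinewtons → 21.9
Sum: 871 + 50.3 + 42.7 + 3.12 + 21.9 = 989.02

989.02 millinewtons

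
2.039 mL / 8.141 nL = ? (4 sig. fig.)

(2.039 × 10^-3) / (8.141 × 10^-9) = 0.25046 × 10^6

250500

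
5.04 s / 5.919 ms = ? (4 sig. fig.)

851.5

(5.04) / (5.919 × 10⁻³) = 0.8515 × 10³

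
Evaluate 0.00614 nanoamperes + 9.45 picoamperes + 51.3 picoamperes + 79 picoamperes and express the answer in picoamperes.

145.89 picoamperes

In picoamperes:
  0.00614 nanoamperes = 0.00614 × 10³ picoamperes = 6.14
  9.45 picoamperes → 9.45
  51.3 picoamperes → 51.3
  79 picoamperes → 79
Sum: 6.14 + 9.45 + 51.3 + 79 = 145.89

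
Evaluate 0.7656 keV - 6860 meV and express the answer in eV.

758.74 eV

In eV:
  0.7656 keV = 0.7656 × 10^3 eV = 765.6
  6860 meV = 6860 × 10^-3 eV = 6.86
Difference: 765.6 - 6.86 = 758.74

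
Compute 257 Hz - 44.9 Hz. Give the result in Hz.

212.1 Hz

In Hz:
  257 Hz → 257
  44.9 Hz → 44.9
Difference: 257 - 44.9 = 212.1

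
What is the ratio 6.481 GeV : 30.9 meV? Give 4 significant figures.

209700000000

(6.481 × 10⁹) / (30.9 × 10⁻³) = 0.20974 × 10¹²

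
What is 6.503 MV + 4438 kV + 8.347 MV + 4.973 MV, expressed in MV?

24.261 MV

In MV:
  6.503 MV → 6.503
  4438 kV = 4438 × 10^-3 MV = 4.438
  8.347 MV → 8.347
  4.973 MV → 4.973
Sum: 6.503 + 4.438 + 8.347 + 4.973 = 24.261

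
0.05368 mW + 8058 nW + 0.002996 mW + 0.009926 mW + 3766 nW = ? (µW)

78.426 µW

In µW:
  0.05368 mW = 0.05368e3 µW = 53.68
  8058 nW = 8058e-3 µW = 8.058
  0.002996 mW = 0.002996e3 µW = 2.996
  0.009926 mW = 0.009926e3 µW = 9.926
  3766 nW = 3766e-3 µW = 3.766
Sum: 53.68 + 8.058 + 2.996 + 9.926 + 3.766 = 78.426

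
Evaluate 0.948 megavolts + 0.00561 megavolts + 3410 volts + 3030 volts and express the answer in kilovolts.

In kilovolts:
  0.948 megavolts = 0.948e3 kilovolts = 948
  0.00561 megavolts = 0.00561e3 kilovolts = 5.61
  3410 volts = 3410e-3 kilovolts = 3.41
  3030 volts = 3030e-3 kilovolts = 3.03
Sum: 948 + 5.61 + 3.41 + 3.03 = 960.05

960.05 kilovolts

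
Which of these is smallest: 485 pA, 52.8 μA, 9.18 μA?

485 pA

485 pA = 0.000000000485 A
52.8 μA = 0.0000528 A
9.18 μA = 0.00000918 A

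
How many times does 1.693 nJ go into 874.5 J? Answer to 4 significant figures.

516500000000

(874.5) / (1.693 × 10⁻⁹) = 516.54 × 10⁹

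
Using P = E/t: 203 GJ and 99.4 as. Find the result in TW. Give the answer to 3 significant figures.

(203e9) / (99.4e-18) = 2.0423e27 W

2040000000000000 TW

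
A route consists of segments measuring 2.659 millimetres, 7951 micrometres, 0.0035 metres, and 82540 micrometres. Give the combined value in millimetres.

96.65 millimetres

In millimetres:
  2.659 millimetres → 2.659
  7951 micrometres = 7951 × 10⁻³ millimetres = 7.951
  0.0035 metres = 0.0035 × 10³ millimetres = 3.5
  82540 micrometres = 82540 × 10⁻³ millimetres = 82.54
Sum: 2.659 + 7.951 + 3.5 + 82.54 = 96.65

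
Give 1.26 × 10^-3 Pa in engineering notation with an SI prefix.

= 1.26 × 10^-3 Pa; 10^-3 is milli.

1.26 mPa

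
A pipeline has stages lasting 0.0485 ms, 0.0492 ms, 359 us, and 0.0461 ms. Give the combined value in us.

502.8 us

In us:
  0.0485 ms = 0.0485 × 10^3 us = 48.5
  0.0492 ms = 0.0492 × 10^3 us = 49.2
  359 us → 359
  0.0461 ms = 0.0461 × 10^3 us = 46.1
Sum: 48.5 + 49.2 + 359 + 46.1 = 502.8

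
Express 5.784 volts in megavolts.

0.000005784 megavolts

(no prefix) = 10⁰, mega = 10⁶; factor is 10⁻⁶.
5.784 × 10⁻⁶ = 0.000005784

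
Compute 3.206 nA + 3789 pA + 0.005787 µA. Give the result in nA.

12.782 nA

In nA:
  3.206 nA → 3.206
  3789 pA = 3789 × 10⁻³ nA = 3.789
  0.005787 µA = 0.005787 × 10³ nA = 5.787
Sum: 3.206 + 3.789 + 5.787 = 12.782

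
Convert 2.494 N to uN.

2494000 uN

(no prefix) = 10⁰, micro = 10⁻⁶; factor is 10⁶.
2.494 × 10⁶ = 2494000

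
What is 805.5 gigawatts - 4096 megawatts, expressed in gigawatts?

In gigawatts:
  805.5 gigawatts → 805.5
  4096 megawatts = 4096 × 10^-3 gigawatts = 4.096
Difference: 805.5 - 4.096 = 801.404

801.404 gigawatts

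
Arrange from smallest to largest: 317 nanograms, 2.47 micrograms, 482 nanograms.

317 nanograms < 482 nanograms < 2.47 micrograms

317 nanograms = 0.000000317 grams
2.47 micrograms = 0.00000247 grams
482 nanograms = 0.000000482 grams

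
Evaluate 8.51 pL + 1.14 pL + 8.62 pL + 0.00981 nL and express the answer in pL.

In pL:
  8.51 pL → 8.51
  1.14 pL → 1.14
  8.62 pL → 8.62
  0.00981 nL = 0.00981 × 10³ pL = 9.81
Sum: 8.51 + 1.14 + 8.62 + 9.81 = 28.08

28.08 pL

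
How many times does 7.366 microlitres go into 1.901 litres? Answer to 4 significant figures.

(1.901) / (7.366e-6) = 0.25808e6

258100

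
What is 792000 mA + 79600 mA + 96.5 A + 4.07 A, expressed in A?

In A:
  792000 mA = 792000 × 10⁻³ A = 792
  79600 mA = 79600 × 10⁻³ A = 79.6
  96.5 A → 96.5
  4.07 A → 4.07
Sum: 792 + 79.6 + 96.5 + 4.07 = 972.17

972.17 A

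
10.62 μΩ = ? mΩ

0.01062 mΩ

micro = 10⁻⁶, milli = 10⁻³; factor is 10⁻³.
10.62 × 10⁻³ = 0.01062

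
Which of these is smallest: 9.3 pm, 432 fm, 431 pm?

432 fm

9.3 pm = 0.0000000000093 m
432 fm = 0.000000000000432 m
431 pm = 0.000000000431 m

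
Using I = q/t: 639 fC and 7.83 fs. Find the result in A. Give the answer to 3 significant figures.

(639 × 10⁻¹⁵) / (7.83 × 10⁻¹⁵) = 81.609 A

81.6 A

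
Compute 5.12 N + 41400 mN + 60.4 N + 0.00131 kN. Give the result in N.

108.23 N

In N:
  5.12 N → 5.12
  41400 mN = 41400e-3 N = 41.4
  60.4 N → 60.4
  0.00131 kN = 0.00131e3 N = 1.31
Sum: 5.12 + 41.4 + 60.4 + 1.31 = 108.23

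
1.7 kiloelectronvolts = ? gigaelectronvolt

kilo = 1e3, giga = 1e9; factor is 1e-6.
1.7 × 1e-6 = 0.0000017

0.0000017 gigaelectronvolts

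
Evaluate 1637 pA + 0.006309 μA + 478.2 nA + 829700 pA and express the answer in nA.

In nA:
  1637 pA = 1637 × 10^-3 nA = 1.637
  0.006309 μA = 0.006309 × 10^3 nA = 6.309
  478.2 nA → 478.2
  829700 pA = 829700 × 10^-3 nA = 829.7
Sum: 1.637 + 6.309 + 478.2 + 829.7 = 1315.846

1315.846 nA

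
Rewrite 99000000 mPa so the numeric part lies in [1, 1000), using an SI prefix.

99 kPa

= 99e3 Pa; 1e3 is kilo.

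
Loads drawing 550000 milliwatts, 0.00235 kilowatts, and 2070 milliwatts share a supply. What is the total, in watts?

554.42 watts

In watts:
  550000 milliwatts = 550000 × 10⁻³ watts = 550
  0.00235 kilowatts = 0.00235 × 10³ watts = 2.35
  2070 milliwatts = 2070 × 10⁻³ watts = 2.07
Sum: 550 + 2.35 + 2.07 = 554.42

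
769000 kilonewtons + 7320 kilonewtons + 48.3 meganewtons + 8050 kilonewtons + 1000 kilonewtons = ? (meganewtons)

833.67 meganewtons

In meganewtons:
  769000 kilonewtons = 769000 × 10^-3 meganewtons = 769
  7320 kilonewtons = 7320 × 10^-3 meganewtons = 7.32
  48.3 meganewtons → 48.3
  8050 kilonewtons = 8050 × 10^-3 meganewtons = 8.05
  1000 kilonewtons = 1000 × 10^-3 meganewtons = 1
Sum: 769 + 7.32 + 48.3 + 8.05 + 1 = 833.67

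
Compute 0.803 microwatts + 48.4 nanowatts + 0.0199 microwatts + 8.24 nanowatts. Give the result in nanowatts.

In nanowatts:
  0.803 microwatts = 0.803e3 nanowatts = 803
  48.4 nanowatts → 48.4
  0.0199 microwatts = 0.0199e3 nanowatts = 19.9
  8.24 nanowatts → 8.24
Sum: 803 + 48.4 + 19.9 + 8.24 = 879.54

879.54 nanowatts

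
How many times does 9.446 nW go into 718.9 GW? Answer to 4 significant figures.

76110000000000000000

(718.9e9) / (9.446e-9) = 76.106e18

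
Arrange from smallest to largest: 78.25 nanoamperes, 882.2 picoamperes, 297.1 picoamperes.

297.1 picoamperes < 882.2 picoamperes < 78.25 nanoamperes

78.25 nanoamperes = 0.00000007825 amperes
882.2 picoamperes = 0.0000000008822 amperes
297.1 picoamperes = 0.0000000002971 amperes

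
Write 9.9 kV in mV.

9900000 mV

kilo = 10³, milli = 10⁻³; factor is 10⁶.
9.9 × 10⁶ = 9900000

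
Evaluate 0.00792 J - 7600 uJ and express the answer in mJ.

In mJ:
  0.00792 J = 0.00792 × 10^3 mJ = 7.92
  7600 uJ = 7600 × 10^-3 mJ = 7.6
Difference: 7.92 - 7.6 = 0.32

0.32 mJ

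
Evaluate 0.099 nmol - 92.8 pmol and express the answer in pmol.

In pmol:
  0.099 nmol = 0.099e3 pmol = 99
  92.8 pmol → 92.8
Difference: 99 - 92.8 = 6.2

6.2 pmol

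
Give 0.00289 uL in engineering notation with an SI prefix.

2.89 nL

= 2.89 × 10^-9 L; 10^-9 is nano.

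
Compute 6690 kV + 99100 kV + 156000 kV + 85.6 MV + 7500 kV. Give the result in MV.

354.89 MV

In MV:
  6690 kV = 6690 × 10^-3 MV = 6.69
  99100 kV = 99100 × 10^-3 MV = 99.1
  156000 kV = 156000 × 10^-3 MV = 156
  85.6 MV → 85.6
  7500 kV = 7500 × 10^-3 MV = 7.5
Sum: 6.69 + 99.1 + 156 + 85.6 + 7.5 = 354.89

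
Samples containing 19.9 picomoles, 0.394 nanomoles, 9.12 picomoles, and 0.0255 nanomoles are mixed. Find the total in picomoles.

448.52 picomoles

In picomoles:
  19.9 picomoles → 19.9
  0.394 nanomoles = 0.394 × 10^3 picomoles = 394
  9.12 picomoles → 9.12
  0.0255 nanomoles = 0.0255 × 10^3 picomoles = 25.5
Sum: 19.9 + 394 + 9.12 + 25.5 = 448.52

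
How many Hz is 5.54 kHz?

5540 Hz

kilo = 10³, (no prefix) = 10⁰; factor is 10³.
5.54 × 10³ = 5540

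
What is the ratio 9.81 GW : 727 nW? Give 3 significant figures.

13500000000000000

(9.81e9) / (727e-9) = 0.01349e18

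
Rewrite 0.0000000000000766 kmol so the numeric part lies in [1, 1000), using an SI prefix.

= 76.6 × 10^-12 mol; 10^-12 is pico.

76.6 pmol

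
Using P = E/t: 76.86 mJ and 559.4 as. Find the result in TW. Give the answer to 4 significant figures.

(76.86 × 10⁻³) / (559.4 × 10⁻¹⁸) = 0.137397 × 10¹⁵ W

137.4 TW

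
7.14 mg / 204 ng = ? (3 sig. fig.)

35000

(7.14 × 10⁻³) / (204 × 10⁻⁹) = 0.035 × 10⁶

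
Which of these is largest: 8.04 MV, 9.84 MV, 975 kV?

9.84 MV

8.04 MV = 8040000 V
9.84 MV = 9840000 V
975 kV = 975000 V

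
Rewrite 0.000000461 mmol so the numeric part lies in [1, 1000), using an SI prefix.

461 pmol

= 461 × 10^-12 mol; 10^-12 is pico.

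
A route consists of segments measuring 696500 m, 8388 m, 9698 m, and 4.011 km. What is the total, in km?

In km:
  696500 m = 696500 × 10⁻³ km = 696.5
  8388 m = 8388 × 10⁻³ km = 8.388
  9698 m = 9698 × 10⁻³ km = 9.698
  4.011 km → 4.011
Sum: 696.5 + 8.388 + 9.698 + 4.011 = 718.597

718.597 km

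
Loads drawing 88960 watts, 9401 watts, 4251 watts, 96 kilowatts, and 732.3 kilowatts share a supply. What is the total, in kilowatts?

930.912 kilowatts

In kilowatts:
  88960 watts = 88960 × 10⁻³ kilowatts = 88.96
  9401 watts = 9401 × 10⁻³ kilowatts = 9.401
  4251 watts = 4251 × 10⁻³ kilowatts = 4.251
  96 kilowatts → 96
  732.3 kilowatts → 732.3
Sum: 88.96 + 9.401 + 4.251 + 96 + 732.3 = 930.912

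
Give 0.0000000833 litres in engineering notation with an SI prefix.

83.3 nanolitres

= 83.3 × 10^-9 litres; 10^-9 is nano.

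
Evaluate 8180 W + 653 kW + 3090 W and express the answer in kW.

In kW:
  8180 W = 8180 × 10^-3 kW = 8.18
  653 kW → 653
  3090 W = 3090 × 10^-3 kW = 3.09
Sum: 8.18 + 653 + 3.09 = 664.27

664.27 kW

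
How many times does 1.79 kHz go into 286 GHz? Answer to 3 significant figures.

(286 × 10^9) / (1.79 × 10^3) = 159.8 × 10^6

160000000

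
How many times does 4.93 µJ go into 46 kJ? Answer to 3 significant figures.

9330000000

(46 × 10^3) / (4.93 × 10^-6) = 9.331 × 10^9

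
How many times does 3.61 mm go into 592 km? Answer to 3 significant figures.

164000000

(592 × 10³) / (3.61 × 10⁻³) = 164 × 10⁶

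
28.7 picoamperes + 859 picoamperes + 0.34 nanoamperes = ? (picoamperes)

In picoamperes:
  28.7 picoamperes → 28.7
  859 picoamperes → 859
  0.34 nanoamperes = 0.34 × 10³ picoamperes = 340
Sum: 28.7 + 859 + 340 = 1227.7

1227.7 picoamperes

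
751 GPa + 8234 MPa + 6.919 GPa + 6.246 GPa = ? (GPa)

772.399 GPa

In GPa:
  751 GPa → 751
  8234 MPa = 8234 × 10⁻³ GPa = 8.234
  6.919 GPa → 6.919
  6.246 GPa → 6.246
Sum: 751 + 8.234 + 6.919 + 6.246 = 772.399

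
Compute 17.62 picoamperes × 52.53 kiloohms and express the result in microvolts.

0.9255786 microvolts

17.62e-12 × 52.53e3 = 925.5786e-9 V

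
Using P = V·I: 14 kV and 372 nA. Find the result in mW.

5.208 mW

14e3 × 372e-9 = 5208e-6 W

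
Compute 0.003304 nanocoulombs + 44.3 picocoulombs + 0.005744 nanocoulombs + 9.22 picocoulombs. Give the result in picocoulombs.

62.568 picocoulombs

In picocoulombs:
  0.003304 nanocoulombs = 0.003304e3 picocoulombs = 3.304
  44.3 picocoulombs → 44.3
  0.005744 nanocoulombs = 0.005744e3 picocoulombs = 5.744
  9.22 picocoulombs → 9.22
Sum: 3.304 + 44.3 + 5.744 + 9.22 = 62.568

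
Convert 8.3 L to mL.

(no prefix) = 1e0, milli = 1e-3; factor is 1e3.
8.3 × 1e3 = 8300

8300 mL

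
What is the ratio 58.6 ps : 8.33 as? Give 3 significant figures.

7030000

(58.6e-12) / (8.33e-18) = 7.035e6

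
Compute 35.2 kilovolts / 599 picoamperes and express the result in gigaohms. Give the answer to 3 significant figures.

58800 gigaohms

(35.2 × 10³) / (599 × 10⁻¹²) = 0.058765 × 10¹⁵ Ω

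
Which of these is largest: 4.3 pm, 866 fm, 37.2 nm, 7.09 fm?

4.3 pm = 0.0000000000043 m
866 fm = 0.000000000000866 m
37.2 nm = 0.0000000372 m
7.09 fm = 0.00000000000000709 m

37.2 nm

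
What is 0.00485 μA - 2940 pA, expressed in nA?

1.91 nA

In nA:
  0.00485 μA = 0.00485 × 10³ nA = 4.85
  2940 pA = 2940 × 10⁻³ nA = 2.94
Difference: 4.85 - 2.94 = 1.91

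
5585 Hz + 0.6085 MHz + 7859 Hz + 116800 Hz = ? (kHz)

In kHz:
  5585 Hz = 5585 × 10⁻³ kHz = 5.585
  0.6085 MHz = 0.6085 × 10³ kHz = 608.5
  7859 Hz = 7859 × 10⁻³ kHz = 7.859
  116800 Hz = 116800 × 10⁻³ kHz = 116.8
Sum: 5.585 + 608.5 + 7.859 + 116.8 = 738.744

738.744 kHz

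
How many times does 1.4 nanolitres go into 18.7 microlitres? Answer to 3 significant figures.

13400

(18.7 × 10^-6) / (1.4 × 10^-9) = 13.36 × 10^3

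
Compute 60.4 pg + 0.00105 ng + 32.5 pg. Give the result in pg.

In pg:
  60.4 pg → 60.4
  0.00105 ng = 0.00105e3 pg = 1.05
  32.5 pg → 32.5
Sum: 60.4 + 1.05 + 32.5 = 93.95

93.95 pg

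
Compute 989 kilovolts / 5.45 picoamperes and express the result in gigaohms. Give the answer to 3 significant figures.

181000000 gigaohms

(989 × 10^3) / (5.45 × 10^-12) = 181.47 × 10^15 Ω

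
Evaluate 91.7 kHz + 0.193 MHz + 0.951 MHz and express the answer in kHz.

1235.7 kHz

In kHz:
  91.7 kHz → 91.7
  0.193 MHz = 0.193e3 kHz = 193
  0.951 MHz = 0.951e3 kHz = 951
Sum: 91.7 + 193 + 951 = 1235.7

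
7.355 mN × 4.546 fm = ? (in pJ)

0.00003343583 pJ

7.355 × 10^-3 × 4.546 × 10^-15 = 33.43583 × 10^-18 J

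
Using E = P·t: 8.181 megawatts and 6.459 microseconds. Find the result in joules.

8.181e6 × 6.459e-6 = 52.841079 J

52.841079 joules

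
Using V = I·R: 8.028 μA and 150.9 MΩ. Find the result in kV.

8.028 × 10^-6 × 150.9 × 10^6 = 1211.4252 V

1.2114252 kV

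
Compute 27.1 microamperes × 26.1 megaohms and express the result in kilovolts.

27.1e-6 × 26.1e6 = 707.31 V

0.70731 kilovolts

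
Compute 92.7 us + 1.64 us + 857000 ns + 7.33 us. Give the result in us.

In us:
  92.7 us → 92.7
  1.64 us → 1.64
  857000 ns = 857000e-3 us = 857
  7.33 us → 7.33
Sum: 92.7 + 1.64 + 857 + 7.33 = 958.67

958.67 us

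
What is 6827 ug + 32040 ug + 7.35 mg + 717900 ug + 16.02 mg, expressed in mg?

780.137 mg

In mg:
  6827 ug = 6827e-3 mg = 6.827
  32040 ug = 32040e-3 mg = 32.04
  7.35 mg → 7.35
  717900 ug = 717900e-3 mg = 717.9
  16.02 mg → 16.02
Sum: 6.827 + 32.04 + 7.35 + 717.9 + 16.02 = 780.137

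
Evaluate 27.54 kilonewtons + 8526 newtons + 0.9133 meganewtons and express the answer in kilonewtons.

949.366 kilonewtons

In kilonewtons:
  27.54 kilonewtons → 27.54
  8526 newtons = 8526 × 10⁻³ kilonewtons = 8.526
  0.9133 meganewtons = 0.9133 × 10³ kilonewtons = 913.3
Sum: 27.54 + 8.526 + 913.3 = 949.366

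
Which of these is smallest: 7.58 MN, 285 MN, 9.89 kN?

9.89 kN

7.58 MN = 7580000 N
285 MN = 285000000 N
9.89 kN = 9890 N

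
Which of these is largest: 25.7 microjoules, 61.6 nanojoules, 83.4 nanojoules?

25.7 microjoules

25.7 microjoules = 0.0000257 joules
61.6 nanojoules = 0.0000000616 joules
83.4 nanojoules = 0.0000000834 joules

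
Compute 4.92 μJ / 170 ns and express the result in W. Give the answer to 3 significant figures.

28.9 W

(4.92e-6) / (170e-9) = 0.028941e3 W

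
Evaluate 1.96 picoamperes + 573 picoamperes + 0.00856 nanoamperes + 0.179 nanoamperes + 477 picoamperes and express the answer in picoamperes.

1239.52 picoamperes

In picoamperes:
  1.96 picoamperes → 1.96
  573 picoamperes → 573
  0.00856 nanoamperes = 0.00856 × 10^3 picoamperes = 8.56
  0.179 nanoamperes = 0.179 × 10^3 picoamperes = 179
  477 picoamperes → 477
Sum: 1.96 + 573 + 8.56 + 179 + 477 = 1239.52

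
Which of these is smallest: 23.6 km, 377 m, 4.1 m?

23.6 km = 23600 m
377 m = 377 m
4.1 m = 4.1 m

4.1 m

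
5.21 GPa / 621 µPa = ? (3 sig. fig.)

8390000000000

(5.21 × 10^9) / (621 × 10^-6) = 0.00839 × 10^15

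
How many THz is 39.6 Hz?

(no prefix) = 10⁰, tera = 10¹²; factor is 10⁻¹².
39.6 × 10⁻¹² = 0.0000000000396

0.0000000000396 THz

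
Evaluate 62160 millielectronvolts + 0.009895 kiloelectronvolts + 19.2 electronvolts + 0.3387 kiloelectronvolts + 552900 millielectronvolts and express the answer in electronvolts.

982.855 electronvolts

In electronvolts:
  62160 millielectronvolts = 62160 × 10⁻³ electronvolts = 62.16
  0.009895 kiloelectronvolts = 0.009895 × 10³ electronvolts = 9.895
  19.2 electronvolts → 19.2
  0.3387 kiloelectronvolts = 0.3387 × 10³ electronvolts = 338.7
  552900 millielectronvolts = 552900 × 10⁻³ electronvolts = 552.9
Sum: 62.16 + 9.895 + 19.2 + 338.7 + 552.9 = 982.855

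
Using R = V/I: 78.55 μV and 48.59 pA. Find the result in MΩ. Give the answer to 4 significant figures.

(78.55 × 10⁻⁶) / (48.59 × 10⁻¹²) = 1.61659 × 10⁶ Ω

1.617 MΩ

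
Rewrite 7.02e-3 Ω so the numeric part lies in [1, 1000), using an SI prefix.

= 7.02e-3 Ω; 1e-3 is milli.

7.02 mΩ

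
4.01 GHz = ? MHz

4010 MHz

giga = 1e9, mega = 1e6; factor is 1e3.
4.01 × 1e3 = 4010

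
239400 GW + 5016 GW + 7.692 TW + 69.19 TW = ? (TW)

321.298 TW

In TW:
  239400 GW = 239400e-3 TW = 239.4
  5016 GW = 5016e-3 TW = 5.016
  7.692 TW → 7.692
  69.19 TW → 69.19
Sum: 239.4 + 5.016 + 7.692 + 69.19 = 321.298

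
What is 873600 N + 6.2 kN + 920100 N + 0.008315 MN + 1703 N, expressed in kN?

In kN:
  873600 N = 873600 × 10⁻³ kN = 873.6
  6.2 kN → 6.2
  920100 N = 920100 × 10⁻³ kN = 920.1
  0.008315 MN = 0.008315 × 10³ kN = 8.315
  1703 N = 1703 × 10⁻³ kN = 1.703
Sum: 873.6 + 6.2 + 920.1 + 8.315 + 1.703 = 1809.918

1809.918 kN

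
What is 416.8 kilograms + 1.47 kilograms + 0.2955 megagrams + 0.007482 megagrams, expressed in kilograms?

In kilograms:
  416.8 kilograms → 416.8
  1.47 kilograms → 1.47
  0.2955 megagrams = 0.2955e3 kilograms = 295.5
  0.007482 megagrams = 0.007482e3 kilograms = 7.482
Sum: 416.8 + 1.47 + 295.5 + 7.482 = 721.252

721.252 kilograms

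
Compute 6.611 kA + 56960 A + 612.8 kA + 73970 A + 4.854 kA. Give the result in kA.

755.195 kA

In kA:
  6.611 kA → 6.611
  56960 A = 56960 × 10^-3 kA = 56.96
  612.8 kA → 612.8
  73970 A = 73970 × 10^-3 kA = 73.97
  4.854 kA → 4.854
Sum: 6.611 + 56.96 + 612.8 + 73.97 + 4.854 = 755.195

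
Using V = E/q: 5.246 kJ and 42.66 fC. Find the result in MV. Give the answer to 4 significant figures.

123000000000 MV

(5.246 × 10^3) / (42.66 × 10^-15) = 0.122972 × 10^18 V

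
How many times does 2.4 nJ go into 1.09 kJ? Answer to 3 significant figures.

454000000000

(1.09 × 10^3) / (2.4 × 10^-9) = 0.4542 × 10^12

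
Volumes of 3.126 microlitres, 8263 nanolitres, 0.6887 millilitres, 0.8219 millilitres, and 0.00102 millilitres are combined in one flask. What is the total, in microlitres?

1523.009 microlitres

In microlitres:
  3.126 microlitres → 3.126
  8263 nanolitres = 8263 × 10⁻³ microlitres = 8.263
  0.6887 millilitres = 0.6887 × 10³ microlitres = 688.7
  0.8219 millilitres = 0.8219 × 10³ microlitres = 821.9
  0.00102 millilitres = 0.00102 × 10³ microlitres = 1.02
Sum: 3.126 + 8.263 + 688.7 + 821.9 + 1.02 = 1523.009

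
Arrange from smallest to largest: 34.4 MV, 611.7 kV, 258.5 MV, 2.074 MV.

611.7 kV < 2.074 MV < 34.4 MV < 258.5 MV

34.4 MV = 34400000 V
611.7 kV = 611700 V
258.5 MV = 258500000 V
2.074 MV = 2074000 V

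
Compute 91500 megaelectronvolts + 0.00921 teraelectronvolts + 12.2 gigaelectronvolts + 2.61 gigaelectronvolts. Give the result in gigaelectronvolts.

115.52 gigaelectronvolts

In gigaelectronvolts:
  91500 megaelectronvolts = 91500 × 10^-3 gigaelectronvolts = 91.5
  0.00921 teraelectronvolts = 0.00921 × 10^3 gigaelectronvolts = 9.21
  12.2 gigaelectronvolts → 12.2
  2.61 gigaelectronvolts → 2.61
Sum: 91.5 + 9.21 + 12.2 + 2.61 = 115.52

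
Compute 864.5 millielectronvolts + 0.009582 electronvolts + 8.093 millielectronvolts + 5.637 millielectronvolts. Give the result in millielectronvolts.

887.812 millielectronvolts

In millielectronvolts:
  864.5 millielectronvolts → 864.5
  0.009582 electronvolts = 0.009582 × 10^3 millielectronvolts = 9.582
  8.093 millielectronvolts → 8.093
  5.637 millielectronvolts → 5.637
Sum: 864.5 + 9.582 + 8.093 + 5.637 = 887.812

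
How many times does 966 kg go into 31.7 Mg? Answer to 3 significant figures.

(31.7e6) / (966e3) = 0.03282e3

32.8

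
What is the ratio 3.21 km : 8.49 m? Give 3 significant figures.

378

(3.21 × 10^3) / (8.49) = 0.3781 × 10^3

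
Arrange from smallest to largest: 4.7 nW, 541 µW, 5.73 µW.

4.7 nW = 0.0000000047 W
541 µW = 0.000541 W
5.73 µW = 0.00000573 W

4.7 nW < 5.73 µW < 541 µW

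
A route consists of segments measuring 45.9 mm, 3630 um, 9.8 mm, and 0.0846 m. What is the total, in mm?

In mm:
  45.9 mm → 45.9
  3630 um = 3630e-3 mm = 3.63
  9.8 mm → 9.8
  0.0846 m = 0.0846e3 mm = 84.6
Sum: 45.9 + 3.63 + 9.8 + 84.6 = 143.93

143.93 mm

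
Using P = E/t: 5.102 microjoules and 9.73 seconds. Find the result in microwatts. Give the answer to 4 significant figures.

0.5244 microwatts

(5.102 × 10⁻⁶) / (9.73) = 0.524358 × 10⁻⁶ W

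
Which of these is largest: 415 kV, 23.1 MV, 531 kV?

415 kV = 415000 V
23.1 MV = 23100000 V
531 kV = 531000 V

23.1 MV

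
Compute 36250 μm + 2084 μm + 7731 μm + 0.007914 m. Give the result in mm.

In mm:
  36250 μm = 36250 × 10^-3 mm = 36.25
  2084 μm = 2084 × 10^-3 mm = 2.084
  7731 μm = 7731 × 10^-3 mm = 7.731
  0.007914 m = 0.007914 × 10^3 mm = 7.914
Sum: 36.25 + 2.084 + 7.731 + 7.914 = 53.979

53.979 mm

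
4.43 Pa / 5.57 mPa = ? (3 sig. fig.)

795

(4.43) / (5.57 × 10^-3) = 0.7953 × 10^3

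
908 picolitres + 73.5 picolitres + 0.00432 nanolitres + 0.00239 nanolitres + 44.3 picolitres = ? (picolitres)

In picolitres:
  908 picolitres → 908
  73.5 picolitres → 73.5
  0.00432 nanolitres = 0.00432e3 picolitres = 4.32
  0.00239 nanolitres = 0.00239e3 picolitres = 2.39
  44.3 picolitres → 44.3
Sum: 908 + 73.5 + 4.32 + 2.39 + 44.3 = 1032.51

1032.51 picolitres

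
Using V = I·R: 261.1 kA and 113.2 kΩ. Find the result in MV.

261.1e3 × 113.2e3 = 29556.52e6 V

29556.52 MV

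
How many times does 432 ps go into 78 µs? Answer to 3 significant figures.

181000

(78 × 10^-6) / (432 × 10^-12) = 0.1806 × 10^6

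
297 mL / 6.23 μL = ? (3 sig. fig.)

47700

(297 × 10⁻³) / (6.23 × 10⁻⁶) = 47.67 × 10³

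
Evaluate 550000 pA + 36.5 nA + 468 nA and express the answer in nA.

In nA:
  550000 pA = 550000 × 10^-3 nA = 550
  36.5 nA → 36.5
  468 nA → 468
Sum: 550 + 36.5 + 468 = 1054.5

1054.5 nA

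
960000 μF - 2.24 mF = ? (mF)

In mF:
  960000 μF = 960000 × 10⁻³ mF = 960
  2.24 mF → 2.24
Difference: 960 - 2.24 = 957.76

957.76 mF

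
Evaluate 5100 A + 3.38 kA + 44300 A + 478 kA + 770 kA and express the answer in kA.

In kA:
  5100 A = 5100e-3 kA = 5.1
  3.38 kA → 3.38
  44300 A = 44300e-3 kA = 44.3
  478 kA → 478
  770 kA → 770
Sum: 5.1 + 3.38 + 44.3 + 478 + 770 = 1300.78

1300.78 kA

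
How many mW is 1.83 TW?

1830000000000000 mW

tera = 10¹², milli = 10⁻³; factor is 10¹⁵.
1.83 × 10¹⁵ = 1830000000000000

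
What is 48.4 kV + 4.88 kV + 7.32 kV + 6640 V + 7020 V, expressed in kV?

74.26 kV

In kV:
  48.4 kV → 48.4
  4.88 kV → 4.88
  7.32 kV → 7.32
  6640 V = 6640e-3 kV = 6.64
  7020 V = 7020e-3 kV = 7.02
Sum: 48.4 + 4.88 + 7.32 + 6.64 + 7.02 = 74.26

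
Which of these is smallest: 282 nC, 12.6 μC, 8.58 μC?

282 nC = 0.000000282 C
12.6 μC = 0.0000126 C
8.58 μC = 0.00000858 C

282 nC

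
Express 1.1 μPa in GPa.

0.0000000000000011 GPa

micro = 10^-6, giga = 10^9; factor is 10^-15.
1.1 × 10^-15 = 0.0000000000000011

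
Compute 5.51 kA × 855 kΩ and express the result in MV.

4711.05 MV

5.51 × 10³ × 855 × 10³ = 4711.05 × 10⁶ V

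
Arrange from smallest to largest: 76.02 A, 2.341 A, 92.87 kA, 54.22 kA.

76.02 A = 76.02 A
2.341 A = 2.341 A
92.87 kA = 92870 A
54.22 kA = 54220 A

2.341 A < 76.02 A < 54.22 kA < 92.87 kA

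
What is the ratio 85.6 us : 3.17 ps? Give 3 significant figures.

(85.6 × 10^-6) / (3.17 × 10^-12) = 27 × 10^6

27000000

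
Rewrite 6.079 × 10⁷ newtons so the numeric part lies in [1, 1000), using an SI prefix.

= 60.79 × 10⁶ newtons; 10⁶ is mega.

60.79 meganewtons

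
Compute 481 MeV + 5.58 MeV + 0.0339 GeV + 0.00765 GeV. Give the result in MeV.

528.13 MeV

In MeV:
  481 MeV → 481
  5.58 MeV → 5.58
  0.0339 GeV = 0.0339 × 10^3 MeV = 33.9
  0.00765 GeV = 0.00765 × 10^3 MeV = 7.65
Sum: 481 + 5.58 + 33.9 + 7.65 = 528.13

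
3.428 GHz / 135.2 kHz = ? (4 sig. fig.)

25360

(3.428e9) / (135.2e3) = 0.025355e6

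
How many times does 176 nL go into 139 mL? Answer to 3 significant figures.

790000

(139 × 10^-3) / (176 × 10^-9) = 0.7898 × 10^6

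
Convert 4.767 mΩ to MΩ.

0.000000004767 MΩ

milli = 1e-3, mega = 1e6; factor is 1e-9.
4.767 × 1e-9 = 0.000000004767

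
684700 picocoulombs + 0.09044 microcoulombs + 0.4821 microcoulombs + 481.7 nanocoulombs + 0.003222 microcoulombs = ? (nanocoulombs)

1742.162 nanocoulombs

In nanocoulombs:
  684700 picocoulombs = 684700 × 10^-3 nanocoulombs = 684.7
  0.09044 microcoulombs = 0.09044 × 10^3 nanocoulombs = 90.44
  0.4821 microcoulombs = 0.4821 × 10^3 nanocoulombs = 482.1
  481.7 nanocoulombs → 481.7
  0.003222 microcoulombs = 0.003222 × 10^3 nanocoulombs = 3.222
Sum: 684.7 + 90.44 + 482.1 + 481.7 + 3.222 = 1742.162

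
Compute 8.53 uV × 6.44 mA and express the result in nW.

8.53 × 10⁻⁶ × 6.44 × 10⁻³ = 54.9332 × 10⁻⁹ W

54.9332 nW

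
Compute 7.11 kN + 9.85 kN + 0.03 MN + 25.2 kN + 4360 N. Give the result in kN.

76.52 kN

In kN:
  7.11 kN → 7.11
  9.85 kN → 9.85
  0.03 MN = 0.03e3 kN = 30
  25.2 kN → 25.2
  4360 N = 4360e-3 kN = 4.36
Sum: 7.11 + 9.85 + 30 + 25.2 + 4.36 = 76.52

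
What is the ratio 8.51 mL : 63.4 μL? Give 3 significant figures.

(8.51e-3) / (63.4e-6) = 0.1342e3

134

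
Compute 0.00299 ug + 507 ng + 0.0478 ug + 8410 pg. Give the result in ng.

566.2 ng

In ng:
  0.00299 ug = 0.00299 × 10³ ng = 2.99
  507 ng → 507
  0.0478 ug = 0.0478 × 10³ ng = 47.8
  8410 pg = 8410 × 10⁻³ ng = 8.41
Sum: 2.99 + 507 + 47.8 + 8.41 = 566.2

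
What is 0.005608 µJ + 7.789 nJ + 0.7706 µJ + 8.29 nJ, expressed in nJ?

In nJ:
  0.005608 µJ = 0.005608e3 nJ = 5.608
  7.789 nJ → 7.789
  0.7706 µJ = 0.7706e3 nJ = 770.6
  8.29 nJ → 8.29
Sum: 5.608 + 7.789 + 770.6 + 8.29 = 792.287

792.287 nJ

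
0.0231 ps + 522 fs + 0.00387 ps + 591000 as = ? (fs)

1139.97 fs

In fs:
  0.0231 ps = 0.0231 × 10³ fs = 23.1
  522 fs → 522
  0.00387 ps = 0.00387 × 10³ fs = 3.87
  591000 as = 591000 × 10⁻³ fs = 591
Sum: 23.1 + 522 + 3.87 + 591 = 1139.97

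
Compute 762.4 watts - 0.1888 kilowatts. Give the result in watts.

573.6 watts

In watts:
  762.4 watts → 762.4
  0.1888 kilowatts = 0.1888 × 10³ watts = 188.8
Difference: 762.4 - 188.8 = 573.6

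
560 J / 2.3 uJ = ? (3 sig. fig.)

243000000

(560) / (2.3e-6) = 243.5e6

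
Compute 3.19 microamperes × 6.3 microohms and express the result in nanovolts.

0.020097 nanovolts

3.19 × 10^-6 × 6.3 × 10^-6 = 20.097 × 10^-12 V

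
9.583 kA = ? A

9583 A

kilo = 10^3, (no prefix) = 10^0; factor is 10^3.
9.583 × 10^3 = 9583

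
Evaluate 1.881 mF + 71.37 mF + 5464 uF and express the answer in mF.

78.715 mF

In mF:
  1.881 mF → 1.881
  71.37 mF → 71.37
  5464 uF = 5464 × 10^-3 mF = 5.464
Sum: 1.881 + 71.37 + 5.464 = 78.715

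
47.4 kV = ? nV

kilo = 1e3, nano = 1e-9; factor is 1e12.
47.4 × 1e12 = 47400000000000

47400000000000 nV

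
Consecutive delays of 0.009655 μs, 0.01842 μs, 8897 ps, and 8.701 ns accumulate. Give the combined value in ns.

In ns:
  0.009655 μs = 0.009655 × 10³ ns = 9.655
  0.01842 μs = 0.01842 × 10³ ns = 18.42
  8897 ps = 8897 × 10⁻³ ns = 8.897
  8.701 ns → 8.701
Sum: 9.655 + 18.42 + 8.897 + 8.701 = 45.673

45.673 ns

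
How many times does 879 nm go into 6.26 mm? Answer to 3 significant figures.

(6.26 × 10^-3) / (879 × 10^-9) = 0.007122 × 10^6

7120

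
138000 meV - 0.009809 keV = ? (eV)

128.191 eV

In eV:
  138000 meV = 138000 × 10⁻³ eV = 138
  0.009809 keV = 0.009809 × 10³ eV = 9.809
Difference: 138 - 9.809 = 128.191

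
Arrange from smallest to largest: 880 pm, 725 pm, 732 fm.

880 pm = 0.00000000088 m
725 pm = 0.000000000725 m
732 fm = 0.000000000000732 m

732 fm < 725 pm < 880 pm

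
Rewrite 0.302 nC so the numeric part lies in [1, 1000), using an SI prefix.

302 pC

= 302e-12 C; 1e-12 is pico.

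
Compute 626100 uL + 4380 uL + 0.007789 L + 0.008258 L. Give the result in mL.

In mL:
  626100 uL = 626100 × 10^-3 mL = 626.1
  4380 uL = 4380 × 10^-3 mL = 4.38
  0.007789 L = 0.007789 × 10^3 mL = 7.789
  0.008258 L = 0.008258 × 10^3 mL = 8.258
Sum: 626.1 + 4.38 + 7.789 + 8.258 = 646.527

646.527 mL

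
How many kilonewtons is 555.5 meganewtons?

mega = 10^6, kilo = 10^3; factor is 10^3.
555.5 × 10^3 = 555500

555500 kilonewtons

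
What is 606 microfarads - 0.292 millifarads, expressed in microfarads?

314 microfarads

In microfarads:
  606 microfarads → 606
  0.292 millifarads = 0.292 × 10³ microfarads = 292
Difference: 606 - 292 = 314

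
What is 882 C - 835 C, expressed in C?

47 C

In C:
  882 C → 882
  835 C → 835
Difference: 882 - 835 = 47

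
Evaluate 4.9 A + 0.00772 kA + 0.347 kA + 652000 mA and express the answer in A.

In A:
  4.9 A → 4.9
  0.00772 kA = 0.00772 × 10³ A = 7.72
  0.347 kA = 0.347 × 10³ A = 347
  652000 mA = 652000 × 10⁻³ A = 652
Sum: 4.9 + 7.72 + 347 + 652 = 1011.62

1011.62 A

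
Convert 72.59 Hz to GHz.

0.00000007259 GHz

(no prefix) = 10⁰, giga = 10⁹; factor is 10⁻⁹.
72.59 × 10⁻⁹ = 0.00000007259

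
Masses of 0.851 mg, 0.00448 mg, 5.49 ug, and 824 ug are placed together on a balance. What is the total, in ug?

1684.97 ug

In ug:
  0.851 mg = 0.851e3 ug = 851
  0.00448 mg = 0.00448e3 ug = 4.48
  5.49 ug → 5.49
  824 ug → 824
Sum: 851 + 4.48 + 5.49 + 824 = 1684.97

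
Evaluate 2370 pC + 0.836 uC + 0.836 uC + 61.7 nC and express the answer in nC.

1736.07 nC

In nC:
  2370 pC = 2370 × 10⁻³ nC = 2.37
  0.836 uC = 0.836 × 10³ nC = 836
  0.836 uC = 0.836 × 10³ nC = 836
  61.7 nC → 61.7
Sum: 2.37 + 836 + 836 + 61.7 = 1736.07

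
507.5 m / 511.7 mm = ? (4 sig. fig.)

(507.5) / (511.7 × 10^-3) = 0.99179 × 10^3

991.8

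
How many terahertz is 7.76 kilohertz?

kilo = 10³, tera = 10¹²; factor is 10⁻⁹.
7.76 × 10⁻⁹ = 0.00000000776

0.00000000776 terahertz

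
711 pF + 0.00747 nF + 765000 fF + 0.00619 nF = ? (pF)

1489.66 pF

In pF:
  711 pF → 711
  0.00747 nF = 0.00747 × 10^3 pF = 7.47
  765000 fF = 765000 × 10^-3 pF = 765
  0.00619 nF = 0.00619 × 10^3 pF = 6.19
Sum: 711 + 7.47 + 765 + 6.19 = 1489.66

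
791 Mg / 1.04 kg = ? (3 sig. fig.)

761000

(791 × 10^6) / (1.04 × 10^3) = 760.6 × 10^3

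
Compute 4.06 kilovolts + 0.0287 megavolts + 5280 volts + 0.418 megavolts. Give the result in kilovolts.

456.04 kilovolts

In kilovolts:
  4.06 kilovolts → 4.06
  0.0287 megavolts = 0.0287e3 kilovolts = 28.7
  5280 volts = 5280e-3 kilovolts = 5.28
  0.418 megavolts = 0.418e3 kilovolts = 418
Sum: 4.06 + 28.7 + 5.28 + 418 = 456.04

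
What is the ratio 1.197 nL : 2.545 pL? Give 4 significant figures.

470.3

(1.197e-9) / (2.545e-12) = 0.47033e3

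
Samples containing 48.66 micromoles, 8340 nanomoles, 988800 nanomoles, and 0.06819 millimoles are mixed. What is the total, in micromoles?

1113.99 micromoles

In micromoles:
  48.66 micromoles → 48.66
  8340 nanomoles = 8340 × 10⁻³ micromoles = 8.34
  988800 nanomoles = 988800 × 10⁻³ micromoles = 988.8
  0.06819 millimoles = 0.06819 × 10³ micromoles = 68.19
Sum: 48.66 + 8.34 + 988.8 + 68.19 = 1113.99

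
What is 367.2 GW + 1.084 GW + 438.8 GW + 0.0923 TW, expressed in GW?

In GW:
  367.2 GW → 367.2
  1.084 GW → 1.084
  438.8 GW → 438.8
  0.0923 TW = 0.0923e3 GW = 92.3
Sum: 367.2 + 1.084 + 438.8 + 92.3 = 899.384

899.384 GW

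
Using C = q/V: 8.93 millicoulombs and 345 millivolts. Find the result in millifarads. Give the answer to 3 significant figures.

25.9 millifarads

(8.93e-3) / (345e-3) = 0.025884 F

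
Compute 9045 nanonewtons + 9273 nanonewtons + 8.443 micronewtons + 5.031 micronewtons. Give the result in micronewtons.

31.792 micronewtons

In micronewtons:
  9045 nanonewtons = 9045e-3 micronewtons = 9.045
  9273 nanonewtons = 9273e-3 micronewtons = 9.273
  8.443 micronewtons → 8.443
  5.031 micronewtons → 5.031
Sum: 9.045 + 9.273 + 8.443 + 5.031 = 31.792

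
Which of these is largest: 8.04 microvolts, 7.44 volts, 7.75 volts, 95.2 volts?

8.04 microvolts = 0.00000804 volts
7.44 volts = 7.44 volts
7.75 volts = 7.75 volts
95.2 volts = 95.2 volts

95.2 volts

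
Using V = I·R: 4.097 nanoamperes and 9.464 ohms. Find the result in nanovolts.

4.097e-9 × 9.464 = 38.774008e-9 V

38.774008 nanovolts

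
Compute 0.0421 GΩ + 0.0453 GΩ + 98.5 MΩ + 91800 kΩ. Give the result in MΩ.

In MΩ:
  0.0421 GΩ = 0.0421e3 MΩ = 42.1
  0.0453 GΩ = 0.0453e3 MΩ = 45.3
  98.5 MΩ → 98.5
  91800 kΩ = 91800e-3 MΩ = 91.8
Sum: 42.1 + 45.3 + 98.5 + 91.8 = 277.7

277.7 MΩ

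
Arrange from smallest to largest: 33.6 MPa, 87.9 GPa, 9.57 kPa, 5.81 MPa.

9.57 kPa < 5.81 MPa < 33.6 MPa < 87.9 GPa

33.6 MPa = 33600000 Pa
87.9 GPa = 87900000000 Pa
9.57 kPa = 9570 Pa
5.81 MPa = 5810000 Pa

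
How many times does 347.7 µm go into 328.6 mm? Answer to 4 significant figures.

(328.6 × 10^-3) / (347.7 × 10^-6) = 0.94507 × 10^3

945.1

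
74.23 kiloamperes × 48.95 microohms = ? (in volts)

74.23e3 × 48.95e-6 = 3633.5585e-3 V

3.6335585 volts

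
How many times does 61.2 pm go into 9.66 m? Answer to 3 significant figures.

158000000000

(9.66) / (61.2 × 10⁻¹²) = 0.1578 × 10¹²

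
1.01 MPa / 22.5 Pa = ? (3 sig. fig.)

(1.01e6) / (22.5) = 0.04489e6

44900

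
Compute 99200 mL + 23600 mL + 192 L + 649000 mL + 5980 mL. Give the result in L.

969.78 L

In L:
  99200 mL = 99200e-3 L = 99.2
  23600 mL = 23600e-3 L = 23.6
  192 L → 192
  649000 mL = 649000e-3 L = 649
  5980 mL = 5980e-3 L = 5.98
Sum: 99.2 + 23.6 + 192 + 649 + 5.98 = 969.78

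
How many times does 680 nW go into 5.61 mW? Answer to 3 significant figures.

8250

(5.61 × 10⁻³) / (680 × 10⁻⁹) = 0.00825 × 10⁶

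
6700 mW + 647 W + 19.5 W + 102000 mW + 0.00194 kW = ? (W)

777.14 W

In W:
  6700 mW = 6700 × 10⁻³ W = 6.7
  647 W → 647
  19.5 W → 19.5
  102000 mW = 102000 × 10⁻³ W = 102
  0.00194 kW = 0.00194 × 10³ W = 1.94
Sum: 6.7 + 647 + 19.5 + 102 + 1.94 = 777.14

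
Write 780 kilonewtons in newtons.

780000 newtons

kilo = 10³, (no prefix) = 10⁰; factor is 10³.
780 × 10³ = 780000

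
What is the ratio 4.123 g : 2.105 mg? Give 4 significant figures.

(4.123) / (2.105 × 10^-3) = 1.9587 × 10^3

1959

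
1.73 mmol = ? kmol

milli = 1e-3, kilo = 1e3; factor is 1e-6.
1.73 × 1e-6 = 0.00000173

0.00000173 kmol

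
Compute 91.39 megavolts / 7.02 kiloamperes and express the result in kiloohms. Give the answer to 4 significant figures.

13.02 kiloohms

(91.39 × 10⁶) / (7.02 × 10³) = 13.0185 × 10³ Ω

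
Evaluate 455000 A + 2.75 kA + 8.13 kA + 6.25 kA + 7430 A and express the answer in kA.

In kA:
  455000 A = 455000 × 10⁻³ kA = 455
  2.75 kA → 2.75
  8.13 kA → 8.13
  6.25 kA → 6.25
  7430 A = 7430 × 10⁻³ kA = 7.43
Sum: 455 + 2.75 + 8.13 + 6.25 + 7.43 = 479.56

479.56 kA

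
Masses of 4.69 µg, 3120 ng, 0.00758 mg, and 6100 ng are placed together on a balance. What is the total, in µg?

In µg:
  4.69 µg → 4.69
  3120 ng = 3120 × 10^-3 µg = 3.12
  0.00758 mg = 0.00758 × 10^3 µg = 7.58
  6100 ng = 6100 × 10^-3 µg = 6.1
Sum: 4.69 + 3.12 + 7.58 + 6.1 = 21.49

21.49 µg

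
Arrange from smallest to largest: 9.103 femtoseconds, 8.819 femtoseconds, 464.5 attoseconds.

464.5 attoseconds < 8.819 femtoseconds < 9.103 femtoseconds

9.103 femtoseconds = 0.000000000000009103 seconds
8.819 femtoseconds = 0.000000000000008819 seconds
464.5 attoseconds = 0.0000000000000004645 seconds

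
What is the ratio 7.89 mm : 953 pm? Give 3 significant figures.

8280000

(7.89e-3) / (953e-12) = 0.008279e9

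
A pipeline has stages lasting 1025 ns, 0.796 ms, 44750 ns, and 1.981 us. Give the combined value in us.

843.756 us

In us:
  1025 ns = 1025 × 10⁻³ us = 1.025
  0.796 ms = 0.796 × 10³ us = 796
  44750 ns = 44750 × 10⁻³ us = 44.75
  1.981 us → 1.981
Sum: 1.025 + 796 + 44.75 + 1.981 = 843.756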